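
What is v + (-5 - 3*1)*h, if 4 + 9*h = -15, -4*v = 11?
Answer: 509/36 ≈ 14.139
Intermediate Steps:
v = -11/4 (v = -¼*11 = -11/4 ≈ -2.7500)
h = -19/9 (h = -4/9 + (⅑)*(-15) = -4/9 - 5/3 = -19/9 ≈ -2.1111)
v + (-5 - 3*1)*h = -11/4 + (-5 - 3*1)*(-19/9) = -11/4 + (-5 - 3)*(-19/9) = -11/4 - 8*(-19/9) = -11/4 + 152/9 = 509/36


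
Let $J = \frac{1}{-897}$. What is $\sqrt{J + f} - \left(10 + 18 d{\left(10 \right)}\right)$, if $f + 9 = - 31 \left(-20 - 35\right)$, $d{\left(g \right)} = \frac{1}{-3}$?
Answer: $-4 + \frac{\sqrt{1364615967}}{897} \approx 37.182$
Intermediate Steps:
$d{\left(g \right)} = - \frac{1}{3}$
$f = 1696$ ($f = -9 - 31 \left(-20 - 35\right) = -9 - -1705 = -9 + 1705 = 1696$)
$J = - \frac{1}{897} \approx -0.0011148$
$\sqrt{J + f} - \left(10 + 18 d{\left(10 \right)}\right) = \sqrt{- \frac{1}{897} + 1696} - \left(10 + 18 \left(- \frac{1}{3}\right)\right) = \sqrt{\frac{1521311}{897}} - \left(10 - 6\right) = \frac{\sqrt{1364615967}}{897} - 4 = -4 + \frac{\sqrt{1364615967}}{897}$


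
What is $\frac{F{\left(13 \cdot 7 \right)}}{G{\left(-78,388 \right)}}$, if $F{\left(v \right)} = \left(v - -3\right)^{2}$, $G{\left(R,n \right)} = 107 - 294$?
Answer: $- \frac{8836}{187} \approx -47.251$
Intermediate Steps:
$G{\left(R,n \right)} = -187$ ($G{\left(R,n \right)} = 107 - 294 = -187$)
$F{\left(v \right)} = \left(3 + v\right)^{2}$ ($F{\left(v \right)} = \left(v + 3\right)^{2} = \left(3 + v\right)^{2}$)
$\frac{F{\left(13 \cdot 7 \right)}}{G{\left(-78,388 \right)}} = \frac{\left(3 + 13 \cdot 7\right)^{2}}{-187} = \left(3 + 91\right)^{2} \left(- \frac{1}{187}\right) = 94^{2} \left(- \frac{1}{187}\right) = 8836 \left(- \frac{1}{187}\right) = - \frac{8836}{187}$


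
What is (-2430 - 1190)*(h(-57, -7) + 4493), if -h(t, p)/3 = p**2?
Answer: -15732520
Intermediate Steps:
h(t, p) = -3*p**2
(-2430 - 1190)*(h(-57, -7) + 4493) = (-2430 - 1190)*(-3*(-7)**2 + 4493) = -3620*(-3*49 + 4493) = -3620*(-147 + 4493) = -3620*4346 = -15732520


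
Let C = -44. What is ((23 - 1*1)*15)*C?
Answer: -14520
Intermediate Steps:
((23 - 1*1)*15)*C = ((23 - 1*1)*15)*(-44) = ((23 - 1)*15)*(-44) = (22*15)*(-44) = 330*(-44) = -14520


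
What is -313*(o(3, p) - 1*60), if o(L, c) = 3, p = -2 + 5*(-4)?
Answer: 17841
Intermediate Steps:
p = -22 (p = -2 - 20 = -22)
-313*(o(3, p) - 1*60) = -313*(3 - 1*60) = -313*(3 - 60) = -313*(-57) = 17841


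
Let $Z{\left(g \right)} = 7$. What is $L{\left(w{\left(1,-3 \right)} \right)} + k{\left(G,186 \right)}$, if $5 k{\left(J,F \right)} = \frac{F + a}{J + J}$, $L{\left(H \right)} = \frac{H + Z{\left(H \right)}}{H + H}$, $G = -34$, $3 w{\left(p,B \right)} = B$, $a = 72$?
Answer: $- \frac{639}{170} \approx -3.7588$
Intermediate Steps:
$w{\left(p,B \right)} = \frac{B}{3}$
$L{\left(H \right)} = \frac{7 + H}{2 H}$ ($L{\left(H \right)} = \frac{H + 7}{H + H} = \frac{7 + H}{2 H}$)
$k{\left(J,F \right)} = \frac{72 + F}{10 J}$ ($k{\left(J,F \right)} = \frac{\left(F + 72\right) \frac{1}{J + J}}{5} = \frac{\left(72 + F\right) \frac{1}{2 J}}{5} = \frac{\frac{1}{2} \frac{1}{J} \left(72 + F\right)}{5} = \frac{72 + F}{10 J}$)
$L{\left(w{\left(1,-3 \right)} \right)} + k{\left(G,186 \right)} = \frac{7 + \frac{1}{3} \left(-3\right)}{2 \cdot \frac{1}{3} \left(-3\right)} + \frac{72 + 186}{10 \left(-34\right)} = \frac{7 - 1}{2 \left(-1\right)} + \frac{1}{10} \left(- \frac{1}{34}\right) 258 = \frac{1}{2} \left(-1\right) 6 - \frac{129}{170} = -3 - \frac{129}{170} = - \frac{639}{170}$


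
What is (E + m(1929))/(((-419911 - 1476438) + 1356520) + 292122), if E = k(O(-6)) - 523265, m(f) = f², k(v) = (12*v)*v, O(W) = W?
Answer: -3198208/247707 ≈ -12.911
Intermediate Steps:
k(v) = 12*v²
E = -522833 (E = 12*(-6)² - 523265 = 12*36 - 523265 = 432 - 523265 = -522833)
(E + m(1929))/(((-419911 - 1476438) + 1356520) + 292122) = (-522833 + 1929²)/(((-419911 - 1476438) + 1356520) + 292122) = (-522833 + 3721041)/((-1896349 + 1356520) + 292122) = 3198208/(-539829 + 292122) = 3198208/(-247707) = 3198208*(-1/247707) = -3198208/247707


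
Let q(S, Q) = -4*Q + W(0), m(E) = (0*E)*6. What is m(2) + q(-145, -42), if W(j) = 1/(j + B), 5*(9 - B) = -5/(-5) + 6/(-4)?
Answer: 15298/91 ≈ 168.11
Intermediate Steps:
m(E) = 0 (m(E) = 0*6 = 0)
B = 91/10 (B = 9 - (-5/(-5) + 6/(-4))/5 = 9 - (-5*(-⅕) + 6*(-¼))/5 = 9 - (1 - 3/2)/5 = 9 - ⅕*(-½) = 9 + ⅒ = 91/10 ≈ 9.1000)
W(j) = 1/(91/10 + j) (W(j) = 1/(j + 91/10) = 1/(91/10 + j))
q(S, Q) = 10/91 - 4*Q (q(S, Q) = -4*Q + 10/(91 + 10*0) = -4*Q + 10/(91 + 0) = -4*Q + 10/91 = 10/91 - 4*Q)
m(2) + q(-145, -42) = 0 + (10/91 - 4*(-42)) = 0 + (10/91 + 168) = 0 + 15298/91 = 15298/91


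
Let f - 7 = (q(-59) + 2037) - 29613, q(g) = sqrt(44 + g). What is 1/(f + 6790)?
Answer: -20779/431766856 - I*sqrt(15)/431766856 ≈ -4.8126e-5 - 8.9701e-9*I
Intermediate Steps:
f = -27569 + I*sqrt(15) (f = 7 + ((sqrt(44 - 59) + 2037) - 29613) = 7 + ((sqrt(-15) + 2037) - 29613) = 7 + ((I*sqrt(15) + 2037) - 29613) = 7 + ((2037 + I*sqrt(15)) - 29613) = 7 + (-27576 + I*sqrt(15)) = -27569 + I*sqrt(15) ≈ -27569.0 + 3.873*I)
1/(f + 6790) = 1/((-27569 + I*sqrt(15)) + 6790) = 1/(-20779 + I*sqrt(15))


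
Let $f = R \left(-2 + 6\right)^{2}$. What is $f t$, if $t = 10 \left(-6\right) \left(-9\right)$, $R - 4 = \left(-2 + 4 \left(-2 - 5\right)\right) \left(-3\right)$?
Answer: $812160$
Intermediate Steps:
$R = 94$ ($R = 4 + \left(-2 + 4 \left(-2 - 5\right)\right) \left(-3\right) = 4 + \left(-2 + 4 \left(-7\right)\right) \left(-3\right) = 4 + \left(-2 - 28\right) \left(-3\right) = 4 - -90 = 4 + 90 = 94$)
$f = 1504$ ($f = 94 \left(-2 + 6\right)^{2} = 94 \cdot 4^{2} = 94 \cdot 16 = 1504$)
$t = 540$ ($t = \left(-60\right) \left(-9\right) = 540$)
$f t = 1504 \cdot 540 = 812160$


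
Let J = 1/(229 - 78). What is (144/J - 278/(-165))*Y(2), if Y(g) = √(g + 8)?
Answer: 3588038*√10/165 ≈ 68766.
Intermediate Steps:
J = 1/151 ≈ 0.0066225
Y(g) = √(8 + g)
(144/J - 278/(-165))*Y(2) = (144/(1/151) - 278/(-165))*√(8 + 2) = (144*151 - 278*(-1/165))*√10 = (21744 + 278/165)*√10 = 3588038*√10/165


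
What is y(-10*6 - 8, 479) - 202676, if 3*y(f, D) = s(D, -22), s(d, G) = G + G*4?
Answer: -608138/3 ≈ -2.0271e+5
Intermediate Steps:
s(d, G) = 5*G (s(d, G) = G + 4*G = 5*G)
y(f, D) = -110/3 (y(f, D) = (5*(-22))/3 = (⅓)*(-110) = -110/3)
y(-10*6 - 8, 479) - 202676 = -110/3 - 202676 = -608138/3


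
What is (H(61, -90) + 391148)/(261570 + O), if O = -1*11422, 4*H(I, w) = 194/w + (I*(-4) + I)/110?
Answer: 1548942299/990586080 ≈ 1.5637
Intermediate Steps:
H(I, w) = -3*I/440 + 97/(2*w) (H(I, w) = (194/w + (I*(-4) + I)/110)/4 = (194/w + (-4*I + I)*(1/110))/4 = (194/w - 3*I*(1/110))/4 = (194/w - 3*I/110)/4 = -3*I/440 + 97/(2*w))
O = -11422
(H(61, -90) + 391148)/(261570 + O) = ((1/440)*(21340 - 3*61*(-90))/(-90) + 391148)/(261570 - 11422) = ((1/440)*(-1/90)*(21340 + 16470) + 391148)/250148 = ((1/440)*(-1/90)*37810 + 391148)*(1/250148) = (-3781/3960 + 391148)*(1/250148) = (1548942299/3960)*(1/250148) = 1548942299/990586080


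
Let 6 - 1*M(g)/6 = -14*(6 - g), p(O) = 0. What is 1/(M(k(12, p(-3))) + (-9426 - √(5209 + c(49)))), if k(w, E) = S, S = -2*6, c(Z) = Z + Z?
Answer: -2626/20685859 + √5307/62057577 ≈ -0.00012577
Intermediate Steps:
c(Z) = 2*Z
S = -12
k(w, E) = -12
M(g) = 540 - 84*g (M(g) = 36 - (-84)*(6 - g) = 36 - 6*(-84 + 14*g) = 36 + (504 - 84*g) = 540 - 84*g)
1/(M(k(12, p(-3))) + (-9426 - √(5209 + c(49)))) = 1/((540 - 84*(-12)) + (-9426 - √(5209 + 2*49))) = 1/((540 + 1008) + (-9426 - √(5209 + 98))) = 1/(1548 + (-9426 - √5307)) = 1/(-7878 - √5307)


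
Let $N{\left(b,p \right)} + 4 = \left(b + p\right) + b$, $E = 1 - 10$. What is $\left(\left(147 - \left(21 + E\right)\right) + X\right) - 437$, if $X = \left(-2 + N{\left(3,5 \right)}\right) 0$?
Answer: $-302$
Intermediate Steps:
$E = -9$ ($E = 1 - 10 = -9$)
$N{\left(b,p \right)} = -4 + p + 2 b$ ($N{\left(b,p \right)} = -4 + \left(\left(b + p\right) + b\right) = -4 + \left(p + 2 b\right) = -4 + p + 2 b$)
$X = 0$ ($X = \left(-2 + \left(-4 + 5 + 2 \cdot 3\right)\right) 0 = \left(-2 + \left(-4 + 5 + 6\right)\right) 0 = \left(-2 + 7\right) 0 = 5 \cdot 0 = 0$)
$\left(\left(147 - \left(21 + E\right)\right) + X\right) - 437 = \left(\left(147 - 12\right) + 0\right) - 437 = \left(135 + 0\right) - 437 = 135 - 437 = -302$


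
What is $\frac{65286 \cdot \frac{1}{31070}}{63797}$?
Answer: $\frac{2511}{76237415} \approx 3.2937 \cdot 10^{-5}$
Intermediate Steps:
$\frac{65286 \cdot \frac{1}{31070}}{63797} = 65286 \cdot \frac{1}{31070} \cdot \frac{1}{63797} = \frac{2511}{1195} \cdot \frac{1}{63797} = \frac{2511}{76237415}$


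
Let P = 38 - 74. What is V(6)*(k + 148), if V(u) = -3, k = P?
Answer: -336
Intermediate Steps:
P = -36
k = -36
V(6)*(k + 148) = -3*(-36 + 148) = -3*112 = -336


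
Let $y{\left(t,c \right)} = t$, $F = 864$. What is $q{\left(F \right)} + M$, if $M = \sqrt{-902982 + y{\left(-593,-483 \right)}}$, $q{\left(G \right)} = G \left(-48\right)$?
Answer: $-41472 + 5 i \sqrt{36143} \approx -41472.0 + 950.57 i$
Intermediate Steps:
$q{\left(G \right)} = - 48 G$
$M = 5 i \sqrt{36143}$ ($M = \sqrt{-902982 - 593} = \sqrt{-903575} = 5 i \sqrt{36143} \approx 950.57 i$)
$q{\left(F \right)} + M = \left(-48\right) 864 + 5 i \sqrt{36143} = -41472 + 5 i \sqrt{36143}$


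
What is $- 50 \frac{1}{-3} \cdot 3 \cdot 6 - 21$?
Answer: $279$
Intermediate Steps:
$- 50 \frac{1}{-3} \cdot 3 \cdot 6 - 21 = - 50 \left(- \frac{1}{3}\right) 3 \cdot 6 - 21 = - 50 \left(\left(-1\right) 6\right) - 21 = \left(-50\right) \left(-6\right) - 21 = 300 - 21 = 279$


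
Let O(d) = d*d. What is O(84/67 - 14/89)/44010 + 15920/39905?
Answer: 2491459232720762/6244652880567945 ≈ 0.39897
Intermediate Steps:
O(d) = d**2
O(84/67 - 14/89)/44010 + 15920/39905 = (84/67 - 14/89)**2/44010 + 15920/39905 = (84*(1/67) - 14*1/89)**2*(1/44010) + 15920*(1/39905) = (84/67 - 14/89)**2*(1/44010) + 3184/7981 = (6538/5963)**2*(1/44010) + 3184/7981 = (42745444/35557369)*(1/44010) + 3184/7981 = 21372722/782439904845 + 3184/7981 = 2491459232720762/6244652880567945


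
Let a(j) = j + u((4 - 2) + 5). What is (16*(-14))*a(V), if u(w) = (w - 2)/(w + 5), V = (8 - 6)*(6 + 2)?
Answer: -11032/3 ≈ -3677.3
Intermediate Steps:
V = 16 (V = 2*8 = 16)
u(w) = (-2 + w)/(5 + w)
a(j) = 5/12 + j (a(j) = j + (-2 + ((4 - 2) + 5))/(5 + ((4 - 2) + 5)) = j + (-2 + (2 + 5))/(5 + (2 + 5)) = j + (-2 + 7)/(5 + 7) = j + 5/12 = 5/12 + j)
(16*(-14))*a(V) = (16*(-14))*(5/12 + 16) = -224*197/12 = -11032/3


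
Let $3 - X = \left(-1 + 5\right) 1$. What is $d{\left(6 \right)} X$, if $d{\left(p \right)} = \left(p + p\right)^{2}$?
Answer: $-144$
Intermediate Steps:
$d{\left(p \right)} = 4 p^{2}$ ($d{\left(p \right)} = \left(2 p\right)^{2} = 4 p^{2}$)
$X = -1$ ($X = 3 - \left(-1 + 5\right) 1 = 3 - 4 \cdot 1 = 3 - 4 = -1$)
$d{\left(6 \right)} X = 4 \cdot 6^{2} \left(-1\right) = 4 \cdot 36 \left(-1\right) = 144 \left(-1\right) = -144$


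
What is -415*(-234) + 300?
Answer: 97410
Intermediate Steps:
-415*(-234) + 300 = 97110 + 300 = 97410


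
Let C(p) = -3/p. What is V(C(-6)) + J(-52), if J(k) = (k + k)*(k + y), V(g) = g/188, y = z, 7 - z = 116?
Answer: 6295745/376 ≈ 16744.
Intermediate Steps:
z = -109 (z = 7 - 1*116 = 7 - 116 = -109)
y = -109
V(g) = g/188 (V(g) = g*(1/188) = g/188)
J(k) = 2*k*(-109 + k) (J(k) = (k + k)*(k - 109) = (2*k)*(-109 + k) = 2*k*(-109 + k))
V(C(-6)) + J(-52) = (-3/(-6))/188 + 2*(-52)*(-109 - 52) = (-3*(-⅙))/188 + 2*(-52)*(-161) = (1/188)*(½) + 16744 = 1/376 + 16744 = 6295745/376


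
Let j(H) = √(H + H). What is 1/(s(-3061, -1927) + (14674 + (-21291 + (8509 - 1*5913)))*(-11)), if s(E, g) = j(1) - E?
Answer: 23646/1118266631 - √2/2236533262 ≈ 2.1145e-5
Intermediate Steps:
j(H) = √2*√H (j(H) = √(2*H) = √2*√H)
s(E, g) = √2 - E (s(E, g) = √2*√1 - E = √2*1 - E = √2 - E)
1/(s(-3061, -1927) + (14674 + (-21291 + (8509 - 1*5913)))*(-11)) = 1/((√2 - 1*(-3061)) + (14674 + (-21291 + (8509 - 1*5913)))*(-11)) = 1/((√2 + 3061) + (14674 + (-21291 + (8509 - 5913)))*(-11)) = 1/((3061 + √2) + (14674 + (-21291 + 2596))*(-11)) = 1/((3061 + √2) + (14674 - 18695)*(-11)) = 1/((3061 + √2) - 4021*(-11)) = 1/((3061 + √2) + 44231) = 1/(47292 + √2)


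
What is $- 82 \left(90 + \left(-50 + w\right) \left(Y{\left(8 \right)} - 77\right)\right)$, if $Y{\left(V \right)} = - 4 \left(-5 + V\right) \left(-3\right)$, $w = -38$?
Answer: $-303236$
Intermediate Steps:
$Y{\left(V \right)} = -60 + 12 V$ ($Y{\left(V \right)} = - 4 \left(15 - 3 V\right) = -60 + 12 V$)
$- 82 \left(90 + \left(-50 + w\right) \left(Y{\left(8 \right)} - 77\right)\right) = - 82 \left(90 + \left(-50 - 38\right) \left(\left(-60 + 12 \cdot 8\right) - 77\right)\right) = - 82 \left(90 - 88 \left(\left(-60 + 96\right) - 77\right)\right) = - 82 \left(90 - 88 \left(36 - 77\right)\right) = - 82 \left(90 - -3608\right) = - 82 \left(90 + 3608\right) = \left(-82\right) 3698 = -303236$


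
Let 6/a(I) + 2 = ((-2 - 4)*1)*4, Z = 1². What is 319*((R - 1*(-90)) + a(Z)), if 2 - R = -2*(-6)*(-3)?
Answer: 529859/13 ≈ 40758.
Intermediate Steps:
Z = 1
R = 38 (R = 2 - (-2*(-6))*(-3) = 2 - 12*(-3) = 2 - 1*(-36) = 2 + 36 = 38)
a(I) = -3/13 (a(I) = 6/(-2 + ((-2 - 4)*1)*4) = 6/(-2 - 6*1*4) = 6/(-2 - 6*4) = 6/(-2 - 24) = 6/(-26) = 6*(-1/26) = -3/13)
319*((R - 1*(-90)) + a(Z)) = 319*((38 - 1*(-90)) - 3/13) = 319*((38 + 90) - 3/13) = 319*(128 - 3/13) = 319*(1661/13) = 529859/13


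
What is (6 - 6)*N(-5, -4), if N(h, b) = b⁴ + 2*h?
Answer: 0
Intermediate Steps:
(6 - 6)*N(-5, -4) = (6 - 6)*((-4)⁴ + 2*(-5)) = 0*(256 - 10) = 0*246 = 0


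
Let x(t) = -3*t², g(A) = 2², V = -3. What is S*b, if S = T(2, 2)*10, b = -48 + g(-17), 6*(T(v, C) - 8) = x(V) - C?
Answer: -4180/3 ≈ -1393.3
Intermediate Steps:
g(A) = 4
T(v, C) = 7/2 - C/6 (T(v, C) = 8 + (-3*(-3)² - C)/6 = 8 + (-3*9 - C)/6 = 8 + (-27 - C)/6 = 8 + (-9/2 - C/6) = 7/2 - C/6)
b = -44 (b = -48 + 4 = -44)
S = 95/3 (S = (7/2 - ⅙*2)*10 = (7/2 - ⅓)*10 = (19/6)*10 = 95/3 ≈ 31.667)
S*b = (95/3)*(-44) = -4180/3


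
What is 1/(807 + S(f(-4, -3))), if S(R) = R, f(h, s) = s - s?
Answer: 1/807 ≈ 0.0012392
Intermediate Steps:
f(h, s) = 0
1/(807 + S(f(-4, -3))) = 1/(807 + 0) = 1/807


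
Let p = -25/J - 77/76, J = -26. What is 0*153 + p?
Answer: -51/988 ≈ -0.051619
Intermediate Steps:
p = -51/988 (p = -25/(-26) - 77/76 = -25*(-1/26) - 77*1/76 = 25/26 - 77/76 = -51/988 ≈ -0.051619)
0*153 + p = 0*153 - 51/988 = 0 - 51/988 = -51/988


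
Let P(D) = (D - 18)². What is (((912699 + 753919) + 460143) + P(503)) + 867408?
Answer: 3229394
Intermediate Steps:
P(D) = (-18 + D)²
(((912699 + 753919) + 460143) + P(503)) + 867408 = (((912699 + 753919) + 460143) + (-18 + 503)²) + 867408 = ((1666618 + 460143) + 485²) + 867408 = (2126761 + 235225) + 867408 = 2361986 + 867408 = 3229394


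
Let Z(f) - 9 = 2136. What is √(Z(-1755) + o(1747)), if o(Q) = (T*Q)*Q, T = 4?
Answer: √12210181 ≈ 3494.3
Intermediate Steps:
Z(f) = 2145 (Z(f) = 9 + 2136 = 2145)
o(Q) = 4*Q² (o(Q) = (4*Q)*Q = 4*Q²)
√(Z(-1755) + o(1747)) = √(2145 + 4*1747²) = √(2145 + 4*3052009) = √(2145 + 12208036) = √12210181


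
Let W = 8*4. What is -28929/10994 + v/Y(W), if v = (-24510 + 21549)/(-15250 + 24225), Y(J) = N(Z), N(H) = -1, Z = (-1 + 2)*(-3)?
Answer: -227084541/98671150 ≈ -2.3014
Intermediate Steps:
Z = -3 (Z = 1*(-3) = -3)
W = 32
Y(J) = -1
v = -2961/8975 ≈ -0.32992
-28929/10994 + v/Y(W) = -28929/10994 - 2961/8975/(-1) = -28929*1/10994 - 2961/8975*(-1) = -28929/10994 + 2961/8975 = -227084541/98671150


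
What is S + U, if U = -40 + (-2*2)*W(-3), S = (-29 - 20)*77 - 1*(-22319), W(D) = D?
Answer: 18518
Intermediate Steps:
S = 18546 (S = -49*77 + 22319 = -3773 + 22319 = 18546)
U = -28 (U = -40 - 2*2*(-3) = -40 - 4*(-3) = -40 + 12 = -28)
S + U = 18546 - 28 = 18518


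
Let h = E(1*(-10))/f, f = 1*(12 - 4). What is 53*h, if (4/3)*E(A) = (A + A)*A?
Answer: 3975/4 ≈ 993.75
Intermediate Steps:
E(A) = 3*A²/2 (E(A) = 3*((A + A)*A)/4 = 3*((2*A)*A)/4 = 3*(2*A²)/4 = 3*A²/2)
f = 8 (f = 1*8 = 8)
h = 75/4 (h = (3*(1*(-10))²/2)/8 = ((3/2)*(-10)²)*(⅛) = ((3/2)*100)*(⅛) = 150*(⅛) = 75/4 ≈ 18.750)
53*h = 53*(75/4) = 3975/4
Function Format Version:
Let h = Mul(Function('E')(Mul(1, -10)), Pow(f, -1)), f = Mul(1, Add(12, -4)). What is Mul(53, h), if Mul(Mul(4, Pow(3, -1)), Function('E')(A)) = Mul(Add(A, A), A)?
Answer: Rational(3975, 4) ≈ 993.75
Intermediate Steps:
Function('E')(A) = Mul(Rational(3, 2), Pow(A, 2)) (Function('E')(A) = Mul(Rational(3, 4), Mul(Add(A, A), A)) = Mul(Rational(3, 4), Mul(Mul(2, A), A)) = Mul(Rational(3, 4), Mul(2, Pow(A, 2))) = Mul(Rational(3, 2), Pow(A, 2)))
f = 8 (f = Mul(1, 8) = 8)
h = Rational(75, 4) (h = Mul(Mul(Rational(3, 2), Pow(Mul(1, -10), 2)), Pow(8, -1)) = Mul(Mul(Rational(3, 2), Pow(-10, 2)), Rational(1, 8)) = Mul(Mul(Rational(3, 2), 100), Rational(1, 8)) = Mul(150, Rational(1, 8)) = Rational(75, 4) ≈ 18.750)
Mul(53, h) = Mul(53, Rational(75, 4)) = Rational(3975, 4)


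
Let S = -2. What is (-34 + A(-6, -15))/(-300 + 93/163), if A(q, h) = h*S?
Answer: 652/48807 ≈ 0.013359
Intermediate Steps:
A(q, h) = -2*h (A(q, h) = h*(-2) = -2*h)
(-34 + A(-6, -15))/(-300 + 93/163) = (-34 - 2*(-15))/(-300 + 93/163) = (-34 + 30)/(-300 + 93*(1/163)) = -4/(-300 + 93/163) = -4/(-48807/163) = -4*(-163/48807) = 652/48807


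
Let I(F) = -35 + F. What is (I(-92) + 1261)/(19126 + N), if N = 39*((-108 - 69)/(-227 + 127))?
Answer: 113400/1919503 ≈ 0.059078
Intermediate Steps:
N = 6903/100 (N = 39*(-177/(-100)) = 39*(-177*(-1/100)) = 39*(177/100) = 6903/100 ≈ 69.030)
(I(-92) + 1261)/(19126 + N) = ((-35 - 92) + 1261)/(19126 + 6903/100) = (-127 + 1261)/(1919503/100) = 1134*(100/1919503) = 113400/1919503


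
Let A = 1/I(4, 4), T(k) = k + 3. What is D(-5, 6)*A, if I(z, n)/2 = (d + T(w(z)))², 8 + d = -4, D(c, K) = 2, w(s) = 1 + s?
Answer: 1/16 ≈ 0.062500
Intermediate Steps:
T(k) = 3 + k
d = -12 (d = -8 - 4 = -12)
I(z, n) = 2*(-8 + z)² (I(z, n) = 2*(-12 + (3 + (1 + z)))² = 2*(-12 + (4 + z))² = 2*(-8 + z)²)
A = 1/32 (A = 1/(2*(-8 + 4)²) = 1/(2*(-4)²) = 1/(2*16) = 1/32 ≈ 0.031250)
D(-5, 6)*A = 2*(1/32) = 1/16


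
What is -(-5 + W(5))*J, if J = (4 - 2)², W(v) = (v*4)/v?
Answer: 4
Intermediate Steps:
W(v) = 4 (W(v) = (4*v)/v = 4)
J = 4 (J = 2² = 4)
-(-5 + W(5))*J = -(-5 + 4)*4 = -(-1)*4 = -1*(-4) = 4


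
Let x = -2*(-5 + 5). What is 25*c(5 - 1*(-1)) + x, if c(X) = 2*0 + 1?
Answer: 25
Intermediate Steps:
x = 0 (x = -2*0 = 0)
c(X) = 1 (c(X) = 0 + 1 = 1)
25*c(5 - 1*(-1)) + x = 25*1 + 0 = 25 + 0 = 25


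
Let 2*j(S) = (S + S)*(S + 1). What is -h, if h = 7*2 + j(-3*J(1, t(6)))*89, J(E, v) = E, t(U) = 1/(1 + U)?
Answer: -548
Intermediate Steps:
j(S) = S*(1 + S) (j(S) = ((S + S)*(S + 1))/2 = ((2*S)*(1 + S))/2 = (2*S*(1 + S))/2 = S*(1 + S))
h = 548 (h = 7*2 + ((-3*1)*(1 - 3*1))*89 = 14 - 3*(1 - 3)*89 = 14 - 3*(-2)*89 = 14 + 6*89 = 14 + 534 = 548)
-h = -1*548 = -548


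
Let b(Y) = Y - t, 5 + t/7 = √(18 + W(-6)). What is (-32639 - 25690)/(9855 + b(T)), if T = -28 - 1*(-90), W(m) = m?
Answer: -145122552/24760429 - 408303*√3/49520858 ≈ -5.8754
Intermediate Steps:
t = -35 + 14*√3 (t = -35 + 7*√(18 - 6) = -35 + 7*√12 = -35 + 7*(2*√3) = -35 + 14*√3 ≈ -10.751)
T = 62 (T = -28 + 90 = 62)
b(Y) = 35 + Y - 14*√3 (b(Y) = Y - (-35 + 14*√3) = Y + (35 - 14*√3) = 35 + Y - 14*√3)
(-32639 - 25690)/(9855 + b(T)) = (-32639 - 25690)/(9855 + (35 + 62 - 14*√3)) = -58329/(9855 + (97 - 14*√3)) = -58329/(9952 - 14*√3)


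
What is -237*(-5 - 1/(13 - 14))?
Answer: 948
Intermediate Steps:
-237*(-5 - 1/(13 - 14)) = -237*(-5 - 1/(-1)) = -237*(-5 - 1*(-1)) = -237*(-5 + 1) = -237*(-4) = 948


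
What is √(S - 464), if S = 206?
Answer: I*√258 ≈ 16.062*I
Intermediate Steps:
√(S - 464) = √(206 - 464) = √(-258) = I*√258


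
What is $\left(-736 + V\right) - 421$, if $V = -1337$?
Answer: $-2494$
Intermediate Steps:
$\left(-736 + V\right) - 421 = \left(-736 - 1337\right) - 421 = -2073 - 421 = -2494$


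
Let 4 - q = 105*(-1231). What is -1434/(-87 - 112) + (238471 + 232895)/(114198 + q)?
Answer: 442919172/48447943 ≈ 9.1422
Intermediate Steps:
q = 129259 (q = 4 - 105*(-1231) = 4 - 1*(-129255) = 4 + 129255 = 129259)
-1434/(-87 - 112) + (238471 + 232895)/(114198 + q) = -1434/(-87 - 112) + (238471 + 232895)/(114198 + 129259) = -1434/(-199) + 471366/243457 = -1/199*(-1434) + 471366*(1/243457) = 1434/199 + 471366/243457 = 442919172/48447943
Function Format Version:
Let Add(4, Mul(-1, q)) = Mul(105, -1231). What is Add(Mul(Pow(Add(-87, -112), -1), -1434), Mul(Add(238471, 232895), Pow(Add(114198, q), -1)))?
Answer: Rational(442919172, 48447943) ≈ 9.1422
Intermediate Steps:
q = 129259 (q = Add(4, Mul(-1, Mul(105, -1231))) = Add(4, Mul(-1, -129255)) = Add(4, 129255) = 129259)
Add(Mul(Pow(Add(-87, -112), -1), -1434), Mul(Add(238471, 232895), Pow(Add(114198, q), -1))) = Add(Mul(Pow(Add(-87, -112), -1), -1434), Mul(Add(238471, 232895), Pow(Add(114198, 129259), -1))) = Add(Mul(Pow(-199, -1), -1434), Mul(471366, Pow(243457, -1))) = Add(Mul(Rational(-1, 199), -1434), Mul(471366, Rational(1, 243457))) = Add(Rational(1434, 199), Rational(471366, 243457)) = Rational(442919172, 48447943)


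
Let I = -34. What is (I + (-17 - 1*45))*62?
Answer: -5952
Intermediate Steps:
(I + (-17 - 1*45))*62 = (-34 + (-17 - 1*45))*62 = (-34 + (-17 - 45))*62 = (-34 - 62)*62 = -96*62 = -5952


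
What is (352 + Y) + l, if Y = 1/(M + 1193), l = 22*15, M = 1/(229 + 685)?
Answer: 743655760/1090403 ≈ 682.00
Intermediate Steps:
M = 1/914 ≈ 0.0010941
l = 330
Y = 914/1090403 (Y = 1/(1/914 + 1193) = 1/(1090403/914) = 914/1090403 ≈ 0.00083822)
(352 + Y) + l = (352 + 914/1090403) + 330 = 383822770/1090403 + 330 = 743655760/1090403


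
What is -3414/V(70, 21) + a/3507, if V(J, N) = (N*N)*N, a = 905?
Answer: -57011/515529 ≈ -0.11059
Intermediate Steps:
V(J, N) = N³ (V(J, N) = N²*N = N³)
-3414/V(70, 21) + a/3507 = -3414/(21³) + 905/3507 = -3414/9261 + 905*(1/3507) = -3414*1/9261 + 905/3507 = -1138/3087 + 905/3507 = -57011/515529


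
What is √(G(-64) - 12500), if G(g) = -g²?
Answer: 6*I*√461 ≈ 128.83*I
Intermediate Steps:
√(G(-64) - 12500) = √(-1*(-64)² - 12500) = √(-1*4096 - 12500) = √(-4096 - 12500) = √(-16596) = 6*I*√461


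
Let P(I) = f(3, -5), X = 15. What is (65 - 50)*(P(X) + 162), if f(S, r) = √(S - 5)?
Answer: 2430 + 15*I*√2 ≈ 2430.0 + 21.213*I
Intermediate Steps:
f(S, r) = √(-5 + S)
P(I) = I*√2 (P(I) = √(-5 + 3) = √(-2) = I*√2)
(65 - 50)*(P(X) + 162) = (65 - 50)*(I*√2 + 162) = 15*(162 + I*√2) = 2430 + 15*I*√2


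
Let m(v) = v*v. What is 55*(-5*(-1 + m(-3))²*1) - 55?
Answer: -17655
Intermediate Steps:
m(v) = v²
55*(-5*(-1 + m(-3))²*1) - 55 = 55*(-5*(-1 + (-3)²)²*1) - 55 = 55*(-5*(-1 + 9)²*1) - 55 = 55*(-5*8²*1) - 55 = 55*(-5*64*1) - 55 = 55*(-320*1) - 55 = 55*(-320) - 55 = -17600 - 55 = -17655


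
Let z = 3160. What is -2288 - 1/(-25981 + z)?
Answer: -52214447/22821 ≈ -2288.0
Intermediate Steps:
-2288 - 1/(-25981 + z) = -2288 - 1/(-25981 + 3160) = -2288 - 1/(-22821) = -2288 - 1*(-1/22821) = -2288 + 1/22821 = -52214447/22821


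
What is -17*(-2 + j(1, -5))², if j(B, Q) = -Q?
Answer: -153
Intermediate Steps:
-17*(-2 + j(1, -5))² = -17*(-2 - 1*(-5))² = -17*(-2 + 5)² = -17*3² = -17*9 = -153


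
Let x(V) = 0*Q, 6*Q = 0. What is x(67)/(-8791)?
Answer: 0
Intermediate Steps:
Q = 0 (Q = (1/6)*0 = 0)
x(V) = 0 (x(V) = 0*0 = 0)
x(67)/(-8791) = 0/(-8791) = 0*(-1/8791) = 0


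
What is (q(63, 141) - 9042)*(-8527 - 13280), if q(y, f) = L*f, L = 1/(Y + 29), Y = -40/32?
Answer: 7291519362/37 ≈ 1.9707e+8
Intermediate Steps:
Y = -5/4 (Y = -40*1/32 = -5/4 ≈ -1.2500)
L = 4/111 (L = 1/(-5/4 + 29) = 1/(111/4) = 4/111 ≈ 0.036036)
q(y, f) = 4*f/111
(q(63, 141) - 9042)*(-8527 - 13280) = ((4/111)*141 - 9042)*(-8527 - 13280) = (188/37 - 9042)*(-21807) = -334366/37*(-21807) = 7291519362/37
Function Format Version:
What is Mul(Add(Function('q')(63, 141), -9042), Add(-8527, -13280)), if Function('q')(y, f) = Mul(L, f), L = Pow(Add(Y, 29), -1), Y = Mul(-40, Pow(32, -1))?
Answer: Rational(7291519362, 37) ≈ 1.9707e+8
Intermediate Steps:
Y = Rational(-5, 4) (Y = Mul(-40, Rational(1, 32)) = Rational(-5, 4) ≈ -1.2500)
L = Rational(4, 111) (L = Pow(Add(Rational(-5, 4), 29), -1) = Pow(Rational(111, 4), -1) = Rational(4, 111) ≈ 0.036036)
Function('q')(y, f) = Mul(Rational(4, 111), f)
Mul(Add(Function('q')(63, 141), -9042), Add(-8527, -13280)) = Mul(Add(Mul(Rational(4, 111), 141), -9042), Add(-8527, -13280)) = Mul(Add(Rational(188, 37), -9042), -21807) = Mul(Rational(-334366, 37), -21807) = Rational(7291519362, 37)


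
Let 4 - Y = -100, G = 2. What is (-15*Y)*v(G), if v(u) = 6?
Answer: -9360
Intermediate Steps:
Y = 104 (Y = 4 - 1*(-100) = 4 + 100 = 104)
(-15*Y)*v(G) = -15*104*6 = -1560*6 = -9360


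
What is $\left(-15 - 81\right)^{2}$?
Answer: $9216$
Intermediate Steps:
$\left(-15 - 81\right)^{2} = \left(-96\right)^{2} = 9216$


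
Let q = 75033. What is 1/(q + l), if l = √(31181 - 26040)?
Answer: 75033/5629945948 - √5141/5629945948 ≈ 1.3315e-5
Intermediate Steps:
l = √5141 ≈ 71.701
1/(q + l) = 1/(75033 + √5141)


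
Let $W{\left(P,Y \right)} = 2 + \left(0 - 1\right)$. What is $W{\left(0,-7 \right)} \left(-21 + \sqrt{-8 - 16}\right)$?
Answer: $-21 + 2 i \sqrt{6} \approx -21.0 + 4.899 i$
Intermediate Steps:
$W{\left(P,Y \right)} = 1$ ($W{\left(P,Y \right)} = 2 + \left(0 - 1\right) = 2 - 1 = 1$)
$W{\left(0,-7 \right)} \left(-21 + \sqrt{-8 - 16}\right) = 1 \left(-21 + \sqrt{-8 - 16}\right) = 1 \left(-21 + \sqrt{-24}\right) = 1 \left(-21 + 2 i \sqrt{6}\right) = -21 + 2 i \sqrt{6}$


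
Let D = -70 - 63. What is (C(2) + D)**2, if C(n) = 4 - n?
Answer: 17161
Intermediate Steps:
D = -133
(C(2) + D)**2 = ((4 - 1*2) - 133)**2 = ((4 - 2) - 133)**2 = (2 - 133)**2 = (-131)**2 = 17161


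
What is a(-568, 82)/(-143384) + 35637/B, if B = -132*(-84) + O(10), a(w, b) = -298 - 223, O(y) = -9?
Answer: 1705182589/529517112 ≈ 3.2203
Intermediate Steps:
a(w, b) = -521
B = 11079 (B = -132*(-84) - 9 = 11088 - 9 = 11079)
a(-568, 82)/(-143384) + 35637/B = -521/(-143384) + 35637/11079 = -521*(-1/143384) + 35637*(1/11079) = 521/143384 + 11879/3693 = 1705182589/529517112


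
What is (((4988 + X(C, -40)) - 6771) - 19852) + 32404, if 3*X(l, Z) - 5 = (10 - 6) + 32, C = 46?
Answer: 32348/3 ≈ 10783.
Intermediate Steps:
X(l, Z) = 41/3 (X(l, Z) = 5/3 + ((10 - 6) + 32)/3 = 5/3 + (4 + 32)/3 = 5/3 + (⅓)*36 = 5/3 + 12 = 41/3)
(((4988 + X(C, -40)) - 6771) - 19852) + 32404 = (((4988 + 41/3) - 6771) - 19852) + 32404 = ((15005/3 - 6771) - 19852) + 32404 = (-5308/3 - 19852) + 32404 = -64864/3 + 32404 = 32348/3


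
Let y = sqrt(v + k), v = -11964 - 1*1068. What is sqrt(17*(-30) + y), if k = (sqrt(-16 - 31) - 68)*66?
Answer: sqrt(-510 + sqrt(6)*sqrt(-2920 + 11*I*sqrt(47))) ≈ 2.9116 + 22.733*I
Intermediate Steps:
k = -4488 + 66*I*sqrt(47) (k = (sqrt(-47) - 68)*66 = (I*sqrt(47) - 68)*66 = (-68 + I*sqrt(47))*66 = -4488 + 66*I*sqrt(47) ≈ -4488.0 + 452.47*I)
v = -13032 (v = -11964 - 1068 = -13032)
y = sqrt(-17520 + 66*I*sqrt(47)) (y = sqrt(-13032 + (-4488 + 66*I*sqrt(47))) = sqrt(-17520 + 66*I*sqrt(47)) ≈ 1.709 + 132.37*I)
sqrt(17*(-30) + y) = sqrt(17*(-30) + sqrt(-17520 + 66*I*sqrt(47))) = sqrt(-510 + sqrt(-17520 + 66*I*sqrt(47)))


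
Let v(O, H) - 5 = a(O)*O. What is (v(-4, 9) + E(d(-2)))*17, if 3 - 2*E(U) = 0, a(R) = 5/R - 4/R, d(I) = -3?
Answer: 255/2 ≈ 127.50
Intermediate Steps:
a(R) = 1/R
E(U) = 3/2 (E(U) = 3/2 - ½*0 = 3/2 + 0 = 3/2)
v(O, H) = 6 (v(O, H) = 5 + O/O = 5 + 1 = 6)
(v(-4, 9) + E(d(-2)))*17 = (6 + 3/2)*17 = (15/2)*17 = 255/2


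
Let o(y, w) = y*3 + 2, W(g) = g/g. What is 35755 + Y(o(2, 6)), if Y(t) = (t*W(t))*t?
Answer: 35819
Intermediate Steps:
W(g) = 1
o(y, w) = 2 + 3*y (o(y, w) = 3*y + 2 = 2 + 3*y)
Y(t) = t² (Y(t) = (t*1)*t = t*t = t²)
35755 + Y(o(2, 6)) = 35755 + (2 + 3*2)² = 35755 + (2 + 6)² = 35755 + 8² = 35755 + 64 = 35819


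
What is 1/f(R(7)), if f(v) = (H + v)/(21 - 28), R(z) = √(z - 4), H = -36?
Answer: 84/431 + 7*√3/1293 ≈ 0.20427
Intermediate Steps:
R(z) = √(-4 + z)
f(v) = 36/7 - v/7 (f(v) = (-36 + v)/(21 - 28) = (-36 + v)/(-7) = (-36 + v)*(-⅐) = 36/7 - v/7)
1/f(R(7)) = 1/(36/7 - √(-4 + 7)/7) = 1/(36/7 - √3/7)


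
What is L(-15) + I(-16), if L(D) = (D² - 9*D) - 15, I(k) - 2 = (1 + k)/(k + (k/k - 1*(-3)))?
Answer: 1393/4 ≈ 348.25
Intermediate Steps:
I(k) = 2 + (1 + k)/(4 + k) (I(k) = 2 + (1 + k)/(k + (k/k - 1*(-3))) = 2 + (1 + k)/(k + (1 + 3)) = 2 + (1 + k)/(k + 4) = 2 + (1 + k)/(4 + k))
L(D) = -15 + D² - 9*D
L(-15) + I(-16) = (-15 + (-15)² - 9*(-15)) + 3*(3 - 16)/(4 - 16) = (-15 + 225 + 135) + 3*(-13)/(-12) = 345 + 3*(-1/12)*(-13) = 345 + 13/4 = 1393/4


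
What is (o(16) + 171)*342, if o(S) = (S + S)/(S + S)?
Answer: 58824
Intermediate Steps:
o(S) = 1 (o(S) = (2*S)/((2*S)) = (2*S)*(1/(2*S)) = 1)
(o(16) + 171)*342 = (1 + 171)*342 = 172*342 = 58824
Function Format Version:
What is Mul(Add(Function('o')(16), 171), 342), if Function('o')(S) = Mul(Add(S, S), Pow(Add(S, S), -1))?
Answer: 58824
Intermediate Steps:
Function('o')(S) = 1 (Function('o')(S) = Mul(Mul(2, S), Pow(Mul(2, S), -1)) = Mul(Mul(2, S), Mul(Rational(1, 2), Pow(S, -1))) = 1)
Mul(Add(Function('o')(16), 171), 342) = Mul(Add(1, 171), 342) = Mul(172, 342) = 58824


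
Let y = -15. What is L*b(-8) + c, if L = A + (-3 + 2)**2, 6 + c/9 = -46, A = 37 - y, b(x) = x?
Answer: -892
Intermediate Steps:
A = 52 (A = 37 - 1*(-15) = 37 + 15 = 52)
c = -468 (c = -54 + 9*(-46) = -54 - 414 = -468)
L = 53 (L = 52 + (-3 + 2)**2 = 52 + (-1)**2 = 52 + 1 = 53)
L*b(-8) + c = 53*(-8) - 468 = -424 - 468 = -892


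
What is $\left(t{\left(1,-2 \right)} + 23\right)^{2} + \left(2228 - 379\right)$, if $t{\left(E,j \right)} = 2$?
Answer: $2474$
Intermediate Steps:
$\left(t{\left(1,-2 \right)} + 23\right)^{2} + \left(2228 - 379\right) = \left(2 + 23\right)^{2} + \left(2228 - 379\right) = 25^{2} + \left(2228 - 379\right) = 625 + 1849 = 2474$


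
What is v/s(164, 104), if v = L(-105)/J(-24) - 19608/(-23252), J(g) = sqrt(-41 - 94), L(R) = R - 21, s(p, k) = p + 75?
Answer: 4902/1389307 + 14*I*sqrt(15)/1195 ≈ 0.0035284 + 0.045374*I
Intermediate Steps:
s(p, k) = 75 + p
L(R) = -21 + R
J(g) = 3*I*sqrt(15) (J(g) = sqrt(-135) = 3*I*sqrt(15))
v = 4902/5813 + 14*I*sqrt(15)/5 (v = (-21 - 105)/((3*I*sqrt(15))) - 19608/(-23252) = -(-14)*I*sqrt(15)/5 - 19608*(-1/23252) = 14*I*sqrt(15)/5 + 4902/5813 = 4902/5813 + 14*I*sqrt(15)/5 ≈ 0.84328 + 10.844*I)
v/s(164, 104) = (4902/5813 + 14*I*sqrt(15)/5)/(75 + 164) = (4902/5813 + 14*I*sqrt(15)/5)/239 = (4902/5813 + 14*I*sqrt(15)/5)*(1/239) = 4902/1389307 + 14*I*sqrt(15)/1195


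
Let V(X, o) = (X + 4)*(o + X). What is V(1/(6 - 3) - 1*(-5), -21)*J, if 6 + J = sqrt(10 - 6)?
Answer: 5264/9 ≈ 584.89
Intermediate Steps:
V(X, o) = (4 + X)*(X + o)
J = -4 (J = -6 + sqrt(10 - 6) = -6 + sqrt(4) = -6 + 2 = -4)
V(1/(6 - 3) - 1*(-5), -21)*J = ((1/(6 - 3) - 1*(-5))**2 + 4*(1/(6 - 3) - 1*(-5)) + 4*(-21) + (1/(6 - 3) - 1*(-5))*(-21))*(-4) = ((1/3 + 5)**2 + 4*(1/3 + 5) - 84 + (1/3 + 5)*(-21))*(-4) = ((16/3)**2 + 4*(16/3) - 84 + (16/3)*(-21))*(-4) = (256/9 + 64/3 - 84 - 112)*(-4) = -1316/9*(-4) = 5264/9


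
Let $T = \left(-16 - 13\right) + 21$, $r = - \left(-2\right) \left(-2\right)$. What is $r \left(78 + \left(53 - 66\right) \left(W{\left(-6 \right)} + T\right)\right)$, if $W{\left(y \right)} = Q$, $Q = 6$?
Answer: $-416$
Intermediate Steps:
$r = -4$ ($r = \left(-1\right) 4 = -4$)
$W{\left(y \right)} = 6$
$T = -8$ ($T = -29 + 21 = -8$)
$r \left(78 + \left(53 - 66\right) \left(W{\left(-6 \right)} + T\right)\right) = - 4 \left(78 + \left(53 - 66\right) \left(6 - 8\right)\right) = - 4 \left(78 - -26\right) = - 4 \left(78 + 26\right) = \left(-4\right) 104 = -416$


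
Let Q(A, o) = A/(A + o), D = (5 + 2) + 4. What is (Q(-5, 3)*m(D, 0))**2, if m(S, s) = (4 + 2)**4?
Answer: 10497600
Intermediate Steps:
D = 11 (D = 7 + 4 = 11)
m(S, s) = 1296 (m(S, s) = 6**4 = 1296)
(Q(-5, 3)*m(D, 0))**2 = (-5/(-5 + 3)*1296)**2 = (-5/(-2)*1296)**2 = (-5*(-1/2)*1296)**2 = ((5/2)*1296)**2 = 3240**2 = 10497600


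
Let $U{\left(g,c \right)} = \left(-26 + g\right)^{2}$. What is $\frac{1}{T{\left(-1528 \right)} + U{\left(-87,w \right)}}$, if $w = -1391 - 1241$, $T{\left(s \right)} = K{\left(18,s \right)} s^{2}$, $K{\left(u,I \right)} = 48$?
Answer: $\frac{1}{112082401} \approx 8.922 \cdot 10^{-9}$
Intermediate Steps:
$T{\left(s \right)} = 48 s^{2}$
$w = -2632$ ($w = -1391 - 1241 = -2632$)
$\frac{1}{T{\left(-1528 \right)} + U{\left(-87,w \right)}} = \frac{1}{48 \left(-1528\right)^{2} + \left(-26 - 87\right)^{2}} = \frac{1}{48 \cdot 2334784 + \left(-113\right)^{2}} = \frac{1}{112069632 + 12769} = \frac{1}{112082401}$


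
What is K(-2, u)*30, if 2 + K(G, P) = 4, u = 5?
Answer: 60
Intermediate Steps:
K(G, P) = 2 (K(G, P) = -2 + 4 = 2)
K(-2, u)*30 = 2*30 = 60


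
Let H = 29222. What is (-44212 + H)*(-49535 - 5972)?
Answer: 832049930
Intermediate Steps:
(-44212 + H)*(-49535 - 5972) = (-44212 + 29222)*(-49535 - 5972) = -14990*(-55507) = 832049930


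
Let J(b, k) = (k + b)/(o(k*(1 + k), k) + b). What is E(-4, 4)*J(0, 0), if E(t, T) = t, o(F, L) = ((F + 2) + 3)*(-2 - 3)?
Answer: 0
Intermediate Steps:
o(F, L) = -25 - 5*F (o(F, L) = ((2 + F) + 3)*(-5) = (5 + F)*(-5) = -25 - 5*F)
J(b, k) = (b + k)/(-25 + b - 5*k*(1 + k)) (J(b, k) = (k + b)/((-25 - 5*k*(1 + k)) + b) = (b + k)/((-25 - 5*k*(1 + k)) + b) = (b + k)/(-25 + b - 5*k*(1 + k)))
E(-4, 4)*J(0, 0) = -4*(-1*0 - 1*0)/(25 - 1*0 + 5*0*(1 + 0)) = -4*(0 + 0)/(25 + 0 + 5*0*1) = -4*0/(25 + 0 + 0) = -4*0/25 = -4*0 = 0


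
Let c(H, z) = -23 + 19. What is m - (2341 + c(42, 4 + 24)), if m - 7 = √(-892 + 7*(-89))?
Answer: -2330 + I*√1515 ≈ -2330.0 + 38.923*I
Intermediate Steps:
c(H, z) = -4
m = 7 + I*√1515 (m = 7 + √(-892 + 7*(-89)) = 7 + √(-892 - 623) = 7 + √(-1515) = 7 + I*√1515 ≈ 7.0 + 38.923*I)
m - (2341 + c(42, 4 + 24)) = (7 + I*√1515) - (2341 - 4) = (7 + I*√1515) - 1*2337 = (7 + I*√1515) - 2337 = -2330 + I*√1515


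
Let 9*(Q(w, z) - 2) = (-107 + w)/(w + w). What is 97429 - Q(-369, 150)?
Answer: 323554829/3321 ≈ 97427.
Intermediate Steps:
Q(w, z) = 2 + (-107 + w)/(18*w) (Q(w, z) = 2 + ((-107 + w)/(w + w))/9 = 2 + ((-107 + w)/((2*w)))/9 = 2 + ((-107 + w)*(1/(2*w)))/9 = 2 + ((-107 + w)/(2*w))/9 = 2 + (-107 + w)/(18*w))
97429 - Q(-369, 150) = 97429 - (-107 + 37*(-369))/(18*(-369)) = 97429 - (-1)*(-107 - 13653)/(18*369) = 97429 - (-1)*(-13760)/(18*369) = 97429 - 1*6880/3321 = 97429 - 6880/3321 = 323554829/3321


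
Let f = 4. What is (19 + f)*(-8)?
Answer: -184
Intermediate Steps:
(19 + f)*(-8) = (19 + 4)*(-8) = 23*(-8) = -184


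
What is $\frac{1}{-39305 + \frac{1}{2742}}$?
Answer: $- \frac{2742}{107774309} \approx -2.5442 \cdot 10^{-5}$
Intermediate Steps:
$\frac{1}{-39305 + \frac{1}{2742}} = \frac{1}{- \frac{107774309}{2742}} = - \frac{2742}{107774309}$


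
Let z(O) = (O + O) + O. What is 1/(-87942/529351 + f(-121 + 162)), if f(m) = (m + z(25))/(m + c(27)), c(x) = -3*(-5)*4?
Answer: 53464451/52522574 ≈ 1.0179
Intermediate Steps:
z(O) = 3*O (z(O) = 2*O + O = 3*O)
c(x) = 60 (c(x) = 15*4 = 60)
f(m) = (75 + m)/(60 + m) (f(m) = (m + 3*25)/(m + 60) = (m + 75)/(60 + m) = (75 + m)/(60 + m))
1/(-87942/529351 + f(-121 + 162)) = 1/(-87942/529351 + (75 + (-121 + 162))/(60 + (-121 + 162))) = 1/(-87942*1/529351 + (75 + 41)/(60 + 41)) = 1/(-87942/529351 + 116/101) = 1/(52522574/53464451) = 53464451/52522574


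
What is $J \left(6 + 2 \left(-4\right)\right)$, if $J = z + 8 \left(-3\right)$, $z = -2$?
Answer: $52$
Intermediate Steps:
$J = -26$ ($J = -2 + 8 \left(-3\right) = -2 - 24 = -26$)
$J \left(6 + 2 \left(-4\right)\right) = - 26 \left(6 + 2 \left(-4\right)\right) = - 26 \left(6 - 8\right) = \left(-26\right) \left(-2\right) = 52$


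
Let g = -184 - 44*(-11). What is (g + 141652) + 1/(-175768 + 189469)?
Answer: 1944884353/13701 ≈ 1.4195e+5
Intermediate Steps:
g = 300 (g = -184 + 484 = 300)
(g + 141652) + 1/(-175768 + 189469) = (300 + 141652) + 1/(-175768 + 189469) = 141952 + 1/13701 = 1944884353/13701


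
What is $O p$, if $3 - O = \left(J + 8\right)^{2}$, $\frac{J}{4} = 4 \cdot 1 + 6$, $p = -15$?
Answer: $34515$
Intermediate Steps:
$J = 40$ ($J = 4 \left(4 \cdot 1 + 6\right) = 4 \left(4 + 6\right) = 4 \cdot 10 = 40$)
$O = -2301$ ($O = 3 - \left(40 + 8\right)^{2} = 3 - 48^{2} = 3 - 2304 = -2301$)
$O p = \left(-2301\right) \left(-15\right) = 34515$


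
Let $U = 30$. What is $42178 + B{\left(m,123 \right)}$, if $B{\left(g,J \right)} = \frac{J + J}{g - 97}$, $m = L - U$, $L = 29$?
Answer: $\frac{2066599}{49} \approx 42176.0$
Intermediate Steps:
$m = -1$ ($m = 29 - 30 = -1$)
$B{\left(g,J \right)} = \frac{2 J}{-97 + g}$
$42178 + B{\left(m,123 \right)} = 42178 + 2 \cdot 123 \frac{1}{-97 - 1} = 42178 + 2 \cdot 123 \frac{1}{-98} = 42178 + 2 \cdot 123 \left(- \frac{1}{98}\right) = 42178 - \frac{123}{49} = \frac{2066599}{49}$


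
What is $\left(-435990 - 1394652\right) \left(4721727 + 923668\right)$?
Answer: $-10334697193590$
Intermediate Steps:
$\left(-435990 - 1394652\right) \left(4721727 + 923668\right) = \left(-1830642\right) 5645395 = -10334697193590$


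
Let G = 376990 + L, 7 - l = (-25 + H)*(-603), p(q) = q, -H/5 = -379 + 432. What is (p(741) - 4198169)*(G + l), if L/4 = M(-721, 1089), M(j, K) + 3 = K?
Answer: -866647156588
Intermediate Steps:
M(j, K) = -3 + K
H = -265 (H = -5*(-379 + 432) = -5*53 = -265)
L = 4344 (L = 4*(-3 + 1089) = 4*1086 = 4344)
l = -174863 (l = 7 - (-25 - 265)*(-603) = 7 - (-290)*(-603) = 7 - 1*174870 = 7 - 174870 = -174863)
G = 381334 (G = 376990 + 4344 = 381334)
(p(741) - 4198169)*(G + l) = (741 - 4198169)*(381334 - 174863) = -4197428*206471 = -866647156588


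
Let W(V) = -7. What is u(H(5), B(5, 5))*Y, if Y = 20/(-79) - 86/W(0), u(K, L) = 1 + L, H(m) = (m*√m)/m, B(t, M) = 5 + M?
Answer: 73194/553 ≈ 132.36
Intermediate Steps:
H(m) = √m (H(m) = m^(3/2)/m = √m)
Y = 6654/553 (Y = 20/(-79) - 86/(-7) = 20*(-1/79) - 86*(-⅐) = -20/79 + 86/7 = 6654/553 ≈ 12.033)
u(H(5), B(5, 5))*Y = (1 + (5 + 5))*(6654/553) = (1 + 10)*(6654/553) = 11*(6654/553) = 73194/553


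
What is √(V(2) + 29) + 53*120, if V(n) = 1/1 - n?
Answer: 6360 + 2*√7 ≈ 6365.3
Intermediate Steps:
V(n) = 1 - n
√(V(2) + 29) + 53*120 = √((1 - 1*2) + 29) + 53*120 = √((1 - 2) + 29) + 6360 = √(-1 + 29) + 6360 = √28 + 6360 = 2*√7 + 6360 = 6360 + 2*√7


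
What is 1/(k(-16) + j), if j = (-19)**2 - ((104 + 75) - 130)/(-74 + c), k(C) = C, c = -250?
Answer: 324/111829 ≈ 0.0028973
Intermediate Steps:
j = 117013/324 (j = (-19)**2 - ((104 + 75) - 130)/(-74 - 250) = 361 - (179 - 130)/(-324) = 361 - 49*(-1)/324 = 361 - 1*(-49/324) = 361 + 49/324 = 117013/324 ≈ 361.15)
1/(k(-16) + j) = 1/(-16 + 117013/324) = 1/(111829/324) = 324/111829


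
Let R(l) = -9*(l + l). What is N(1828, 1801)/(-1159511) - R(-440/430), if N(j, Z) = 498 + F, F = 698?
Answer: -918384140/49858973 ≈ -18.420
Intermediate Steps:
R(l) = -18*l
N(j, Z) = 1196 (N(j, Z) = 498 + 698 = 1196)
N(1828, 1801)/(-1159511) - R(-440/430) = 1196/(-1159511) - (-18)*(-440/430) = 1196*(-1/1159511) - (-18)*(-440*1/430) = -1196/1159511 - (-18)*(-44)/43 = -1196/1159511 - 1*792/43 = -1196/1159511 - 792/43 = -918384140/49858973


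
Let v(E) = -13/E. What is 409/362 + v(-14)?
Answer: 2608/1267 ≈ 2.0584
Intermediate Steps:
409/362 + v(-14) = 409/362 - 13/(-14) = 409*(1/362) - 13*(-1/14) = 409/362 + 13/14 = 2608/1267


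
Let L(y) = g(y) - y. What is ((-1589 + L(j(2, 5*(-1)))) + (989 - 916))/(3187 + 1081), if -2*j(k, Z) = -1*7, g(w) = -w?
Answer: -1523/4268 ≈ -0.35684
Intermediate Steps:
j(k, Z) = 7/2 (j(k, Z) = -(-1)*7/2 = -½*(-7) = 7/2)
L(y) = -2*y (L(y) = -y - y = -2*y)
((-1589 + L(j(2, 5*(-1)))) + (989 - 916))/(3187 + 1081) = ((-1589 - 2*7/2) + (989 - 916))/(3187 + 1081) = ((-1589 - 7) + 73)/4268 = (-1596 + 73)*(1/4268) = -1523*1/4268 = -1523/4268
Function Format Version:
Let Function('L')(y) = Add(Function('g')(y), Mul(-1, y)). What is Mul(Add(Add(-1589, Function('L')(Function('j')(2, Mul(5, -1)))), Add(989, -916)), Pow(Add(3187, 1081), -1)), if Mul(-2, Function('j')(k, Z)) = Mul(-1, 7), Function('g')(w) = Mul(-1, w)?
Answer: Rational(-1523, 4268) ≈ -0.35684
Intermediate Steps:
Function('j')(k, Z) = Rational(7, 2) (Function('j')(k, Z) = Mul(Rational(-1, 2), Mul(-1, 7)) = Mul(Rational(-1, 2), -7) = Rational(7, 2))
Function('L')(y) = Mul(-2, y) (Function('L')(y) = Add(Mul(-1, y), Mul(-1, y)) = Mul(-2, y))
Mul(Add(Add(-1589, Function('L')(Function('j')(2, Mul(5, -1)))), Add(989, -916)), Pow(Add(3187, 1081), -1)) = Mul(Add(Add(-1589, Mul(-2, Rational(7, 2))), Add(989, -916)), Pow(Add(3187, 1081), -1)) = Mul(Add(Add(-1589, -7), 73), Pow(4268, -1)) = Mul(Add(-1596, 73), Rational(1, 4268)) = Mul(-1523, Rational(1, 4268)) = Rational(-1523, 4268)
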